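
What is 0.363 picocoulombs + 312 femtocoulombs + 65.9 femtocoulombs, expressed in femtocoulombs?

In femtocoulombs:
  0.363 picocoulombs = 0.363 × 10³ femtocoulombs = 363
  312 femtocoulombs → 312
  65.9 femtocoulombs → 65.9
Sum: 363 + 312 + 65.9 = 740.9

740.9 femtocoulombs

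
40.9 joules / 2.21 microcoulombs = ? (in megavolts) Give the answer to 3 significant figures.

18.5 megavolts

(40.9) / (2.21e-6) = 18.507e6 V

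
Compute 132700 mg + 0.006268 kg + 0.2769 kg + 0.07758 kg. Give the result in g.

In g:
  132700 mg = 132700 × 10^-3 g = 132.7
  0.006268 kg = 0.006268 × 10^3 g = 6.268
  0.2769 kg = 0.2769 × 10^3 g = 276.9
  0.07758 kg = 0.07758 × 10^3 g = 77.58
Sum: 132.7 + 6.268 + 276.9 + 77.58 = 493.448

493.448 g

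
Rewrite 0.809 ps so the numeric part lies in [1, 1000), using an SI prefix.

809 fs

= 809e-15 s; 1e-15 is femto.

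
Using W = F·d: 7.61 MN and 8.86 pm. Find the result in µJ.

7.61 × 10^6 × 8.86 × 10^-12 = 67.4246 × 10^-6 J

67.4246 µJ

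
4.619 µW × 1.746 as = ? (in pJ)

0.000000000008064774 pJ

4.619 × 10^-6 × 1.746 × 10^-18 = 8.064774 × 10^-24 J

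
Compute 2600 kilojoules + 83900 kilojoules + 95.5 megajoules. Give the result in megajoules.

182 megajoules

In megajoules:
  2600 kilojoules = 2600 × 10^-3 megajoules = 2.6
  83900 kilojoules = 83900 × 10^-3 megajoules = 83.9
  95.5 megajoules → 95.5
Sum: 2.6 + 83.9 + 95.5 = 182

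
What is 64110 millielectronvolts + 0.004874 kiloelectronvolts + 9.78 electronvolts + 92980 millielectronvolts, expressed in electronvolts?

In electronvolts:
  64110 millielectronvolts = 64110 × 10⁻³ electronvolts = 64.11
  0.004874 kiloelectronvolts = 0.004874 × 10³ electronvolts = 4.874
  9.78 electronvolts → 9.78
  92980 millielectronvolts = 92980 × 10⁻³ electronvolts = 92.98
Sum: 64.11 + 4.874 + 9.78 + 92.98 = 171.744

171.744 electronvolts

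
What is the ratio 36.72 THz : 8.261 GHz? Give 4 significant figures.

4445

(36.72e12) / (8.261e9) = 4.445e3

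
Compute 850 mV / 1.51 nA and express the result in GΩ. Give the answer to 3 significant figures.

0.563 GΩ

(850e-3) / (1.51e-9) = 562.91e6 Ω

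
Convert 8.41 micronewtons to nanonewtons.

micro = 10^-6, nano = 10^-9; factor is 10^3.
8.41 × 10^3 = 8410

8410 nanonewtons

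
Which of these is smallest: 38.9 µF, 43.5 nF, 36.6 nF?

38.9 µF = 0.0000389 F
43.5 nF = 0.0000000435 F
36.6 nF = 0.0000000366 F

36.6 nF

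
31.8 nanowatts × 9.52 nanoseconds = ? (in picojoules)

0.000302736 picojoules

31.8 × 10^-9 × 9.52 × 10^-9 = 302.736 × 10^-18 J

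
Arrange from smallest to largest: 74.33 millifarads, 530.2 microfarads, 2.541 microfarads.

74.33 millifarads = 0.07433 farads
530.2 microfarads = 0.0005302 farads
2.541 microfarads = 0.000002541 farads

2.541 microfarads < 530.2 microfarads < 74.33 millifarads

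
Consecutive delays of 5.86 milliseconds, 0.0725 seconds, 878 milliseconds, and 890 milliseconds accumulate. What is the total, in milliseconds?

1846.36 milliseconds

In milliseconds:
  5.86 milliseconds → 5.86
  0.0725 seconds = 0.0725e3 milliseconds = 72.5
  878 milliseconds → 878
  890 milliseconds → 890
Sum: 5.86 + 72.5 + 878 + 890 = 1846.36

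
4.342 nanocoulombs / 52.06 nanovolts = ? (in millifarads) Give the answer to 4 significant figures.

(4.342 × 10^-9) / (52.06 × 10^-9) = 0.0834038 F

83.40 millifarads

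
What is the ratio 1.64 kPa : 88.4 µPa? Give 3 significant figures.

18600000

(1.64 × 10^3) / (88.4 × 10^-6) = 0.01855 × 10^9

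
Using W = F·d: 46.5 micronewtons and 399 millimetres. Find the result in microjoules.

46.5 × 10^-6 × 399 × 10^-3 = 18553.5 × 10^-9 J

18.5535 microjoules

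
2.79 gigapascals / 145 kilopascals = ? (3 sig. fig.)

(2.79e9) / (145e3) = 0.01924e6

19200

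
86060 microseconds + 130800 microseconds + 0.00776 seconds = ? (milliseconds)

224.62 milliseconds

In milliseconds:
  86060 microseconds = 86060e-3 milliseconds = 86.06
  130800 microseconds = 130800e-3 milliseconds = 130.8
  0.00776 seconds = 0.00776e3 milliseconds = 7.76
Sum: 86.06 + 130.8 + 7.76 = 224.62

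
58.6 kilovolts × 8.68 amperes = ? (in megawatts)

0.508648 megawatts

58.6 × 10^3 × 8.68 = 508.648 × 10^3 W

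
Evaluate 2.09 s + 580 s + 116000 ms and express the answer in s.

698.09 s

In s:
  2.09 s → 2.09
  580 s → 580
  116000 ms = 116000 × 10⁻³ s = 116
Sum: 2.09 + 580 + 116 = 698.09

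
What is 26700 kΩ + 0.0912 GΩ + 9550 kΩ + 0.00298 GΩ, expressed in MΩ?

In MΩ:
  26700 kΩ = 26700e-3 MΩ = 26.7
  0.0912 GΩ = 0.0912e3 MΩ = 91.2
  9550 kΩ = 9550e-3 MΩ = 9.55
  0.00298 GΩ = 0.00298e3 MΩ = 2.98
Sum: 26.7 + 91.2 + 9.55 + 2.98 = 130.43

130.43 MΩ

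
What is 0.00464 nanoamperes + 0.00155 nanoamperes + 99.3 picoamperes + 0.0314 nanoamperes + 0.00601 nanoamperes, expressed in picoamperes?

142.9 picoamperes

In picoamperes:
  0.00464 nanoamperes = 0.00464 × 10³ picoamperes = 4.64
  0.00155 nanoamperes = 0.00155 × 10³ picoamperes = 1.55
  99.3 picoamperes → 99.3
  0.0314 nanoamperes = 0.0314 × 10³ picoamperes = 31.4
  0.00601 nanoamperes = 0.00601 × 10³ picoamperes = 6.01
Sum: 4.64 + 1.55 + 99.3 + 31.4 + 6.01 = 142.9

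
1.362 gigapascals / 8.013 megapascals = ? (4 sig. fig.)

170.0

(1.362e9) / (8.013e6) = 0.16997e3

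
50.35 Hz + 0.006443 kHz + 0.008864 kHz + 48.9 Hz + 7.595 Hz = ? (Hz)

122.152 Hz

In Hz:
  50.35 Hz → 50.35
  0.006443 kHz = 0.006443e3 Hz = 6.443
  0.008864 kHz = 0.008864e3 Hz = 8.864
  48.9 Hz → 48.9
  7.595 Hz → 7.595
Sum: 50.35 + 6.443 + 8.864 + 48.9 + 7.595 = 122.152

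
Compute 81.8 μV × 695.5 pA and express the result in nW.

0.0000568919 nW

81.8e-6 × 695.5e-12 = 56891.9e-18 W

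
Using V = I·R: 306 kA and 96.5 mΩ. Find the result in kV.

306 × 10^3 × 96.5 × 10^-3 = 29529 V

29.529 kV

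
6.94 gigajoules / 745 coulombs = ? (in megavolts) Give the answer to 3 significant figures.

(6.94e9) / (745) = 0.0093154e9 V

9.32 megavolts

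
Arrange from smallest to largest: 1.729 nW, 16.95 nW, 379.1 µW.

1.729 nW = 0.000000001729 W
16.95 nW = 0.00000001695 W
379.1 µW = 0.0003791 W

1.729 nW < 16.95 nW < 379.1 µW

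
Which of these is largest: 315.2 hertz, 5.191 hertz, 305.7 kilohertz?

315.2 hertz = 315.2 hertz
5.191 hertz = 5.191 hertz
305.7 kilohertz = 305700 hertz

305.7 kilohertz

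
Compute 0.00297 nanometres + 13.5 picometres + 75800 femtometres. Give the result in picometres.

92.27 picometres

In picometres:
  0.00297 nanometres = 0.00297e3 picometres = 2.97
  13.5 picometres → 13.5
  75800 femtometres = 75800e-3 picometres = 75.8
Sum: 2.97 + 13.5 + 75.8 = 92.27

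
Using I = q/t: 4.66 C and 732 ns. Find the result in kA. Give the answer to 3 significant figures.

(4.66) / (732e-9) = 0.0063661e9 A

6370 kA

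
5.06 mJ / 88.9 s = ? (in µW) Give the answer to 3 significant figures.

(5.06 × 10^-3) / (88.9) = 0.056918 × 10^-3 W

56.9 µW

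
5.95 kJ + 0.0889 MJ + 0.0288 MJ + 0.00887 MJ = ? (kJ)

132.52 kJ

In kJ:
  5.95 kJ → 5.95
  0.0889 MJ = 0.0889e3 kJ = 88.9
  0.0288 MJ = 0.0288e3 kJ = 28.8
  0.00887 MJ = 0.00887e3 kJ = 8.87
Sum: 5.95 + 88.9 + 28.8 + 8.87 = 132.52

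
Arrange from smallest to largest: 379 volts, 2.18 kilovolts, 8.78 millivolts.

379 volts = 379 volts
2.18 kilovolts = 2180 volts
8.78 millivolts = 0.00878 volts

8.78 millivolts < 379 volts < 2.18 kilovolts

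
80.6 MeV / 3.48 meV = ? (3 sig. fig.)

(80.6e6) / (3.48e-3) = 23.16e9

23200000000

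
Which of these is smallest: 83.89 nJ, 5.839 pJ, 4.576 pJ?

83.89 nJ = 0.00000008389 J
5.839 pJ = 0.000000000005839 J
4.576 pJ = 0.000000000004576 J

4.576 pJ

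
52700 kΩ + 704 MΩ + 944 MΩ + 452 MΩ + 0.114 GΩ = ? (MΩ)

In MΩ:
  52700 kΩ = 52700 × 10^-3 MΩ = 52.7
  704 MΩ → 704
  944 MΩ → 944
  452 MΩ → 452
  0.114 GΩ = 0.114 × 10^3 MΩ = 114
Sum: 52.7 + 704 + 944 + 452 + 114 = 2266.7

2266.7 MΩ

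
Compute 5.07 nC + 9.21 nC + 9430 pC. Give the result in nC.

23.71 nC

In nC:
  5.07 nC → 5.07
  9.21 nC → 9.21
  9430 pC = 9430e-3 nC = 9.43
Sum: 5.07 + 9.21 + 9.43 = 23.71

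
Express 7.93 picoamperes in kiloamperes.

0.00000000000000793 kiloamperes

pico = 1e-12, kilo = 1e3; factor is 1e-15.
7.93 × 1e-15 = 0.00000000000000793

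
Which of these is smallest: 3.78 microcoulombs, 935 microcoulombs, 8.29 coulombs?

3.78 microcoulombs

3.78 microcoulombs = 0.00000378 coulombs
935 microcoulombs = 0.000935 coulombs
8.29 coulombs = 8.29 coulombs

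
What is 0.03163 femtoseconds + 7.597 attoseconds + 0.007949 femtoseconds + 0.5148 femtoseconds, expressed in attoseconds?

In attoseconds:
  0.03163 femtoseconds = 0.03163 × 10³ attoseconds = 31.63
  7.597 attoseconds → 7.597
  0.007949 femtoseconds = 0.007949 × 10³ attoseconds = 7.949
  0.5148 femtoseconds = 0.5148 × 10³ attoseconds = 514.8
Sum: 31.63 + 7.597 + 7.949 + 514.8 = 561.976

561.976 attoseconds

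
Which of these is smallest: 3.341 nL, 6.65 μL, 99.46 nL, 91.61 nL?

3.341 nL = 0.000000003341 L
6.65 μL = 0.00000665 L
99.46 nL = 0.00000009946 L
91.61 nL = 0.00000009161 L

3.341 nL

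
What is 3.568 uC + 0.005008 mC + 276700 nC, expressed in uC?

285.276 uC

In uC:
  3.568 uC → 3.568
  0.005008 mC = 0.005008 × 10³ uC = 5.008
  276700 nC = 276700 × 10⁻³ uC = 276.7
Sum: 3.568 + 5.008 + 276.7 = 285.276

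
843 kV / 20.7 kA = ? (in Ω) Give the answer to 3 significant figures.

(843 × 10^3) / (20.7 × 10^3) = 40.725 Ω

40.7 Ω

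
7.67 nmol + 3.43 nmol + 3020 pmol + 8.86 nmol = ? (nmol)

22.98 nmol

In nmol:
  7.67 nmol → 7.67
  3.43 nmol → 3.43
  3020 pmol = 3020e-3 nmol = 3.02
  8.86 nmol → 8.86
Sum: 7.67 + 3.43 + 3.02 + 8.86 = 22.98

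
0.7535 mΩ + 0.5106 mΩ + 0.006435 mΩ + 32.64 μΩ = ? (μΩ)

In μΩ:
  0.7535 mΩ = 0.7535 × 10^3 μΩ = 753.5
  0.5106 mΩ = 0.5106 × 10^3 μΩ = 510.6
  0.006435 mΩ = 0.006435 × 10^3 μΩ = 6.435
  32.64 μΩ → 32.64
Sum: 753.5 + 510.6 + 6.435 + 32.64 = 1303.175

1303.175 μΩ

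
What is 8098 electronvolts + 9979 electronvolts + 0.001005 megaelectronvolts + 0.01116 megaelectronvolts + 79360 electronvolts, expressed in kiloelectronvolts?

In kiloelectronvolts:
  8098 electronvolts = 8098e-3 kiloelectronvolts = 8.098
  9979 electronvolts = 9979e-3 kiloelectronvolts = 9.979
  0.001005 megaelectronvolts = 0.001005e3 kiloelectronvolts = 1.005
  0.01116 megaelectronvolts = 0.01116e3 kiloelectronvolts = 11.16
  79360 electronvolts = 79360e-3 kiloelectronvolts = 79.36
Sum: 8.098 + 9.979 + 1.005 + 11.16 + 79.36 = 109.602

109.602 kiloelectronvolts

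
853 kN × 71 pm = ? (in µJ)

853e3 × 71e-12 = 60563e-9 J

60.563 µJ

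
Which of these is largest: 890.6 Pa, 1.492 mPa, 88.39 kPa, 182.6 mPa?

88.39 kPa

890.6 Pa = 890.6 Pa
1.492 mPa = 0.001492 Pa
88.39 kPa = 88390 Pa
182.6 mPa = 0.1826 Pa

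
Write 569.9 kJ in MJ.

kilo = 1e3, mega = 1e6; factor is 1e-3.
569.9 × 1e-3 = 0.5699

0.5699 MJ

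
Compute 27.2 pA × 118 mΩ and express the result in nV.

0.0032096 nV

27.2 × 10⁻¹² × 118 × 10⁻³ = 3209.6 × 10⁻¹⁵ V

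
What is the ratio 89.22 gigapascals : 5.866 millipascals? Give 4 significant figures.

15210000000000

(89.22e9) / (5.866e-3) = 15.21e12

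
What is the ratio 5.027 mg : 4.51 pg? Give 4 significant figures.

1115000000

(5.027e-3) / (4.51e-12) = 1.1146e9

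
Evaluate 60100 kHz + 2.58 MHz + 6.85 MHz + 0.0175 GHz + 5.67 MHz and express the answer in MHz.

92.7 MHz

In MHz:
  60100 kHz = 60100 × 10^-3 MHz = 60.1
  2.58 MHz → 2.58
  6.85 MHz → 6.85
  0.0175 GHz = 0.0175 × 10^3 MHz = 17.5
  5.67 MHz → 5.67
Sum: 60.1 + 2.58 + 6.85 + 17.5 + 5.67 = 92.7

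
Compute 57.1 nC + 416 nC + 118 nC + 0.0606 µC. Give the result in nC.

In nC:
  57.1 nC → 57.1
  416 nC → 416
  118 nC → 118
  0.0606 µC = 0.0606 × 10³ nC = 60.6
Sum: 57.1 + 416 + 118 + 60.6 = 651.7

651.7 nC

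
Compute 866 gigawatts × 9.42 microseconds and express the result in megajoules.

8.15772 megajoules

866 × 10^9 × 9.42 × 10^-6 = 8157.72 × 10^3 J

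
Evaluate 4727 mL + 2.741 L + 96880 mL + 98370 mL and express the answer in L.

In L:
  4727 mL = 4727 × 10⁻³ L = 4.727
  2.741 L → 2.741
  96880 mL = 96880 × 10⁻³ L = 96.88
  98370 mL = 98370 × 10⁻³ L = 98.37
Sum: 4.727 + 2.741 + 96.88 + 98.37 = 202.718

202.718 L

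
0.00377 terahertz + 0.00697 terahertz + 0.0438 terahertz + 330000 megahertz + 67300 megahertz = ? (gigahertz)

In gigahertz:
  0.00377 terahertz = 0.00377 × 10³ gigahertz = 3.77
  0.00697 terahertz = 0.00697 × 10³ gigahertz = 6.97
  0.0438 terahertz = 0.0438 × 10³ gigahertz = 43.8
  330000 megahertz = 330000 × 10⁻³ gigahertz = 330
  67300 megahertz = 67300 × 10⁻³ gigahertz = 67.3
Sum: 3.77 + 6.97 + 43.8 + 330 + 67.3 = 451.84

451.84 gigahertz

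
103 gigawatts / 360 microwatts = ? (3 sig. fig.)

(103e9) / (360e-6) = 0.2861e15

286000000000000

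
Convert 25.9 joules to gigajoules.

(no prefix) = 10⁰, giga = 10⁹; factor is 10⁻⁹.
25.9 × 10⁻⁹ = 0.0000000259

0.0000000259 gigajoules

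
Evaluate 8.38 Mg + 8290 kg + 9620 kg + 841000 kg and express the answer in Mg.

In Mg:
  8.38 Mg → 8.38
  8290 kg = 8290 × 10⁻³ Mg = 8.29
  9620 kg = 9620 × 10⁻³ Mg = 9.62
  841000 kg = 841000 × 10⁻³ Mg = 841
Sum: 8.38 + 8.29 + 9.62 + 841 = 867.29

867.29 Mg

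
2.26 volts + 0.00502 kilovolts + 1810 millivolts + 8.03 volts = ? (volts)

17.12 volts

In volts:
  2.26 volts → 2.26
  0.00502 kilovolts = 0.00502 × 10^3 volts = 5.02
  1810 millivolts = 1810 × 10^-3 volts = 1.81
  8.03 volts → 8.03
Sum: 2.26 + 5.02 + 1.81 + 8.03 = 17.12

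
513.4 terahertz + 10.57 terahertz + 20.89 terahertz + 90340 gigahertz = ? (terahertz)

635.2 terahertz

In terahertz:
  513.4 terahertz → 513.4
  10.57 terahertz → 10.57
  20.89 terahertz → 20.89
  90340 gigahertz = 90340 × 10^-3 terahertz = 90.34
Sum: 513.4 + 10.57 + 20.89 + 90.34 = 635.2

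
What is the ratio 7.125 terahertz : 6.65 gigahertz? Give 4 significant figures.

(7.125e12) / (6.65e9) = 1.0714e3

1071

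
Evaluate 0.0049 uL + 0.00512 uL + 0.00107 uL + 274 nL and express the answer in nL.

In nL:
  0.0049 uL = 0.0049 × 10^3 nL = 4.9
  0.00512 uL = 0.00512 × 10^3 nL = 5.12
  0.00107 uL = 0.00107 × 10^3 nL = 1.07
  274 nL → 274
Sum: 4.9 + 5.12 + 1.07 + 274 = 285.09

285.09 nL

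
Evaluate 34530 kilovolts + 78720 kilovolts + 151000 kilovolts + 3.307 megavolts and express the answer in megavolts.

In megavolts:
  34530 kilovolts = 34530 × 10^-3 megavolts = 34.53
  78720 kilovolts = 78720 × 10^-3 megavolts = 78.72
  151000 kilovolts = 151000 × 10^-3 megavolts = 151
  3.307 megavolts → 3.307
Sum: 34.53 + 78.72 + 151 + 3.307 = 267.557

267.557 megavolts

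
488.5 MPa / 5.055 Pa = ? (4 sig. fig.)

96640000

(488.5 × 10^6) / (5.055) = 96.637 × 10^6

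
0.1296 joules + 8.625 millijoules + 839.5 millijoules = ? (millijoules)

977.725 millijoules

In millijoules:
  0.1296 joules = 0.1296 × 10³ millijoules = 129.6
  8.625 millijoules → 8.625
  839.5 millijoules → 839.5
Sum: 129.6 + 8.625 + 839.5 = 977.725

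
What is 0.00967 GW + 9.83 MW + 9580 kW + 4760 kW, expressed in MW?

In MW:
  0.00967 GW = 0.00967e3 MW = 9.67
  9.83 MW → 9.83
  9580 kW = 9580e-3 MW = 9.58
  4760 kW = 4760e-3 MW = 4.76
Sum: 9.67 + 9.83 + 9.58 + 4.76 = 33.84

33.84 MW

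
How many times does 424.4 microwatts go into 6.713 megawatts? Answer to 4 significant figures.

15820000000

(6.713 × 10^6) / (424.4 × 10^-6) = 0.015818 × 10^12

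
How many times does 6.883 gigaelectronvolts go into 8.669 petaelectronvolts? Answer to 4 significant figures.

1259000

(8.669 × 10^15) / (6.883 × 10^9) = 1.2595 × 10^6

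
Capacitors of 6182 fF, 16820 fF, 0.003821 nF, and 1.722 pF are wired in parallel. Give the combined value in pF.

In pF:
  6182 fF = 6182e-3 pF = 6.182
  16820 fF = 16820e-3 pF = 16.82
  0.003821 nF = 0.003821e3 pF = 3.821
  1.722 pF → 1.722
Sum: 6.182 + 16.82 + 3.821 + 1.722 = 28.545

28.545 pF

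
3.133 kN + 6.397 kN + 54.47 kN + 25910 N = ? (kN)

In kN:
  3.133 kN → 3.133
  6.397 kN → 6.397
  54.47 kN → 54.47
  25910 N = 25910e-3 kN = 25.91
Sum: 3.133 + 6.397 + 54.47 + 25.91 = 89.91

89.91 kN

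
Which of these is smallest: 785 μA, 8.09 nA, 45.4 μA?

8.09 nA

785 μA = 0.000785 A
8.09 nA = 0.00000000809 A
45.4 μA = 0.0000454 A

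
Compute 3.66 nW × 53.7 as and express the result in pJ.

0.000000000000196542 pJ

3.66 × 10^-9 × 53.7 × 10^-18 = 196.542 × 10^-27 J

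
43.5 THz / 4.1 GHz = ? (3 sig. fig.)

10600

(43.5e12) / (4.1e9) = 10.61e3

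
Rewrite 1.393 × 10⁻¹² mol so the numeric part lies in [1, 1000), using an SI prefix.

1.393 pmol

= 1.393 × 10⁻¹² mol; 10⁻¹² is pico.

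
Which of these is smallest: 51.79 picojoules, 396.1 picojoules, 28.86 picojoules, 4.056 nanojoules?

28.86 picojoules

51.79 picojoules = 0.00000000005179 joules
396.1 picojoules = 0.0000000003961 joules
28.86 picojoules = 0.00000000002886 joules
4.056 nanojoules = 0.000000004056 joules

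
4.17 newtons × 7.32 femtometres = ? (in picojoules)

4.17 × 7.32 × 10⁻¹⁵ = 30.5244 × 10⁻¹⁵ J

0.0305244 picojoules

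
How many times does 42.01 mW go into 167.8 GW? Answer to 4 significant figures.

3994000000000

(167.8e9) / (42.01e-3) = 3.9943e12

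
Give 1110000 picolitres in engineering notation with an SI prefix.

= 1.11e-6 litres; 1e-6 is micro.

1.11 microlitres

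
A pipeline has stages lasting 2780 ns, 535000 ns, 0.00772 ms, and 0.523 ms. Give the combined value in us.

In us:
  2780 ns = 2780e-3 us = 2.78
  535000 ns = 535000e-3 us = 535
  0.00772 ms = 0.00772e3 us = 7.72
  0.523 ms = 0.523e3 us = 523
Sum: 2.78 + 535 + 7.72 + 523 = 1068.5

1068.5 us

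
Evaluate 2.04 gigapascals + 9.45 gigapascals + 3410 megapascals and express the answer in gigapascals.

14.9 gigapascals

In gigapascals:
  2.04 gigapascals → 2.04
  9.45 gigapascals → 9.45
  3410 megapascals = 3410 × 10⁻³ gigapascals = 3.41
Sum: 2.04 + 9.45 + 3.41 = 14.9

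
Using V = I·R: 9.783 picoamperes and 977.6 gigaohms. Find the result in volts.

9.5638608 volts

9.783e-12 × 977.6e9 = 9563.8608e-3 V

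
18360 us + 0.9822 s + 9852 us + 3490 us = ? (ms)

1013.902 ms

In ms:
  18360 us = 18360e-3 ms = 18.36
  0.9822 s = 0.9822e3 ms = 982.2
  9852 us = 9852e-3 ms = 9.852
  3490 us = 3490e-3 ms = 3.49
Sum: 18.36 + 982.2 + 9.852 + 3.49 = 1013.902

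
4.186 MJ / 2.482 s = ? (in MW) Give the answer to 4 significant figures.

1.687 MW

(4.186 × 10^6) / (2.482) = 1.68654 × 10^6 W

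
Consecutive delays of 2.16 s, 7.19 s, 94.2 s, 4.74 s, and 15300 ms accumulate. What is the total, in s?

In s:
  2.16 s → 2.16
  7.19 s → 7.19
  94.2 s → 94.2
  4.74 s → 4.74
  15300 ms = 15300 × 10^-3 s = 15.3
Sum: 2.16 + 7.19 + 94.2 + 4.74 + 15.3 = 123.59

123.59 s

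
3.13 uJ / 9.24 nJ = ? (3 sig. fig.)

(3.13 × 10⁻⁶) / (9.24 × 10⁻⁹) = 0.3387 × 10³

339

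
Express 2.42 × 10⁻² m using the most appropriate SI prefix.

24.2 mm

= 24.2 × 10⁻³ m; 10⁻³ is milli.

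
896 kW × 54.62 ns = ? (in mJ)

896e3 × 54.62e-9 = 48939.52e-6 J

48.93952 mJ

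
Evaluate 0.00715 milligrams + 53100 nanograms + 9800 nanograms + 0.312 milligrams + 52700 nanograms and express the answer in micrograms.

In micrograms:
  0.00715 milligrams = 0.00715 × 10³ micrograms = 7.15
  53100 nanograms = 53100 × 10⁻³ micrograms = 53.1
  9800 nanograms = 9800 × 10⁻³ micrograms = 9.8
  0.312 milligrams = 0.312 × 10³ micrograms = 312
  52700 nanograms = 52700 × 10⁻³ micrograms = 52.7
Sum: 7.15 + 53.1 + 9.8 + 312 + 52.7 = 434.75

434.75 micrograms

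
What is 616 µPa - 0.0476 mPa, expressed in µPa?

In µPa:
  616 µPa → 616
  0.0476 mPa = 0.0476e3 µPa = 47.6
Difference: 616 - 47.6 = 568.4

568.4 µPa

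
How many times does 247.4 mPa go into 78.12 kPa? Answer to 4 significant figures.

315800

(78.12 × 10^3) / (247.4 × 10^-3) = 0.31576 × 10^6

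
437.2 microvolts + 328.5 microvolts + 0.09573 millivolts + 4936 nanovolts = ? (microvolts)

In microvolts:
  437.2 microvolts → 437.2
  328.5 microvolts → 328.5
  0.09573 millivolts = 0.09573 × 10³ microvolts = 95.73
  4936 nanovolts = 4936 × 10⁻³ microvolts = 4.936
Sum: 437.2 + 328.5 + 95.73 + 4.936 = 866.366

866.366 microvolts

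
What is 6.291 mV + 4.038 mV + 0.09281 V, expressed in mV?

In mV:
  6.291 mV → 6.291
  4.038 mV → 4.038
  0.09281 V = 0.09281 × 10^3 mV = 92.81
Sum: 6.291 + 4.038 + 92.81 = 103.139

103.139 mV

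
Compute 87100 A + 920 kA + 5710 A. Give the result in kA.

1012.81 kA

In kA:
  87100 A = 87100 × 10⁻³ kA = 87.1
  920 kA → 920
  5710 A = 5710 × 10⁻³ kA = 5.71
Sum: 87.1 + 920 + 5.71 = 1012.81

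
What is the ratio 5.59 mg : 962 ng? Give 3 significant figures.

(5.59 × 10⁻³) / (962 × 10⁻⁹) = 0.005811 × 10⁶

5810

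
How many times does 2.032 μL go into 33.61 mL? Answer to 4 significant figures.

16540

(33.61 × 10⁻³) / (2.032 × 10⁻⁶) = 16.54 × 10³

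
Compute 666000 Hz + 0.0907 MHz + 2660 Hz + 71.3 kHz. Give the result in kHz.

In kHz:
  666000 Hz = 666000e-3 kHz = 666
  0.0907 MHz = 0.0907e3 kHz = 90.7
  2660 Hz = 2660e-3 kHz = 2.66
  71.3 kHz → 71.3
Sum: 666 + 90.7 + 2.66 + 71.3 = 830.66

830.66 kHz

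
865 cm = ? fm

centi = 10^-2, femto = 10^-15; factor is 10^13.
865 × 10^13 = 8650000000000000

8650000000000000 fm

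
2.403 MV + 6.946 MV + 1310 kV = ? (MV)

In MV:
  2.403 MV → 2.403
  6.946 MV → 6.946
  1310 kV = 1310 × 10⁻³ MV = 1.31
Sum: 2.403 + 6.946 + 1.31 = 10.659

10.659 MV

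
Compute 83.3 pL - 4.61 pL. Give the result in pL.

78.69 pL

In pL:
  83.3 pL → 83.3
  4.61 pL → 4.61
Difference: 83.3 - 4.61 = 78.69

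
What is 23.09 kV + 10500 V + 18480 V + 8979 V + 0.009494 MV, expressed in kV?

In kV:
  23.09 kV → 23.09
  10500 V = 10500 × 10^-3 kV = 10.5
  18480 V = 18480 × 10^-3 kV = 18.48
  8979 V = 8979 × 10^-3 kV = 8.979
  0.009494 MV = 0.009494 × 10^3 kV = 9.494
Sum: 23.09 + 10.5 + 18.48 + 8.979 + 9.494 = 70.543

70.543 kV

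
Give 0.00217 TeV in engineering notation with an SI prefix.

= 2.17 × 10^9 eV; 10^9 is giga.

2.17 GeV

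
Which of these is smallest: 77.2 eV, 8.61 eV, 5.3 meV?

5.3 meV

77.2 eV = 77.2 eV
8.61 eV = 8.61 eV
5.3 meV = 0.0053 eV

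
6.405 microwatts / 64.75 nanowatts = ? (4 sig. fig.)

(6.405 × 10⁻⁶) / (64.75 × 10⁻⁹) = 0.098919 × 10³

98.92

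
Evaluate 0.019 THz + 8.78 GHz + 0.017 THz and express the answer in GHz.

In GHz:
  0.019 THz = 0.019 × 10^3 GHz = 19
  8.78 GHz → 8.78
  0.017 THz = 0.017 × 10^3 GHz = 17
Sum: 19 + 8.78 + 17 = 44.78

44.78 GHz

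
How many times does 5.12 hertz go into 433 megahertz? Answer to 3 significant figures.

84600000

(433 × 10^6) / (5.12) = 84.57 × 10^6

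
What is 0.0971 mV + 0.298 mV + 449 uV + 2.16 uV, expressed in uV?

In uV:
  0.0971 mV = 0.0971 × 10^3 uV = 97.1
  0.298 mV = 0.298 × 10^3 uV = 298
  449 uV → 449
  2.16 uV → 2.16
Sum: 97.1 + 298 + 449 + 2.16 = 846.26

846.26 uV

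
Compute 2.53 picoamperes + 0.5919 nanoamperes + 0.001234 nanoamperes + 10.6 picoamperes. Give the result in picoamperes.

In picoamperes:
  2.53 picoamperes → 2.53
  0.5919 nanoamperes = 0.5919 × 10³ picoamperes = 591.9
  0.001234 nanoamperes = 0.001234 × 10³ picoamperes = 1.234
  10.6 picoamperes → 10.6
Sum: 2.53 + 591.9 + 1.234 + 10.6 = 606.264

606.264 picoamperes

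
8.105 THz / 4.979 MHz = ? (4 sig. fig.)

(8.105 × 10¹²) / (4.979 × 10⁶) = 1.6278 × 10⁶

1628000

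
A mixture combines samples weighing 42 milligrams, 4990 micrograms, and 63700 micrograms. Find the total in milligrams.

In milligrams:
  42 milligrams → 42
  4990 micrograms = 4990e-3 milligrams = 4.99
  63700 micrograms = 63700e-3 milligrams = 63.7
Sum: 42 + 4.99 + 63.7 = 110.69

110.69 milligrams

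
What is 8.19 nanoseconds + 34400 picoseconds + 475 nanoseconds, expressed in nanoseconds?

In nanoseconds:
  8.19 nanoseconds → 8.19
  34400 picoseconds = 34400e-3 nanoseconds = 34.4
  475 nanoseconds → 475
Sum: 8.19 + 34.4 + 475 = 517.59

517.59 nanoseconds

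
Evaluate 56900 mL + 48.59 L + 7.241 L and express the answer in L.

In L:
  56900 mL = 56900e-3 L = 56.9
  48.59 L → 48.59
  7.241 L → 7.241
Sum: 56.9 + 48.59 + 7.241 = 112.731

112.731 L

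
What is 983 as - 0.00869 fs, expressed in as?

974.31 as

In as:
  983 as → 983
  0.00869 fs = 0.00869 × 10^3 as = 8.69
Difference: 983 - 8.69 = 974.31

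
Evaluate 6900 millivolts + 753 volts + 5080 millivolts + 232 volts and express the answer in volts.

996.98 volts

In volts:
  6900 millivolts = 6900 × 10^-3 volts = 6.9
  753 volts → 753
  5080 millivolts = 5080 × 10^-3 volts = 5.08
  232 volts → 232
Sum: 6.9 + 753 + 5.08 + 232 = 996.98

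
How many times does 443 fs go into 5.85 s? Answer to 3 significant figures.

13200000000000

(5.85) / (443 × 10⁻¹⁵) = 0.01321 × 10¹⁵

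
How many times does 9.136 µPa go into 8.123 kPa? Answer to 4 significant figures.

(8.123 × 10³) / (9.136 × 10⁻⁶) = 0.88912 × 10⁹

889100000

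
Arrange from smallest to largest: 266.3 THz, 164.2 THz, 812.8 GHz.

812.8 GHz < 164.2 THz < 266.3 THz

266.3 THz = 266300000000000 Hz
164.2 THz = 164200000000000 Hz
812.8 GHz = 812800000000 Hz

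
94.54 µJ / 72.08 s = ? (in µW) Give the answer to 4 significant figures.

1.312 µW

(94.54e-6) / (72.08) = 1.3116e-6 W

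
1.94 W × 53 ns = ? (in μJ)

1.94 × 53e-9 = 102.82e-9 J

0.10282 μJ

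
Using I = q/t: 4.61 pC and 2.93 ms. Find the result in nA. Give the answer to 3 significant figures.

1.57 nA

(4.61 × 10^-12) / (2.93 × 10^-3) = 1.5734 × 10^-9 A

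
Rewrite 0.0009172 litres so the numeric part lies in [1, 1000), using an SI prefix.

= 917.2e-6 litres; 1e-6 is micro.

917.2 microlitres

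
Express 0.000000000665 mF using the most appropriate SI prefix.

= 665e-15 F; 1e-15 is femto.

665 fF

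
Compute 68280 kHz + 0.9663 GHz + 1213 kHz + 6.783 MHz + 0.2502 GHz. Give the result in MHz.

In MHz:
  68280 kHz = 68280 × 10^-3 MHz = 68.28
  0.9663 GHz = 0.9663 × 10^3 MHz = 966.3
  1213 kHz = 1213 × 10^-3 MHz = 1.213
  6.783 MHz → 6.783
  0.2502 GHz = 0.2502 × 10^3 MHz = 250.2
Sum: 68.28 + 966.3 + 1.213 + 6.783 + 250.2 = 1292.776

1292.776 MHz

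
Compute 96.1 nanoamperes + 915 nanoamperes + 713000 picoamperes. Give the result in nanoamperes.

1724.1 nanoamperes

In nanoamperes:
  96.1 nanoamperes → 96.1
  915 nanoamperes → 915
  713000 picoamperes = 713000e-3 nanoamperes = 713
Sum: 96.1 + 915 + 713 = 1724.1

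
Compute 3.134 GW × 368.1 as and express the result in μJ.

3.134 × 10⁹ × 368.1 × 10⁻¹⁸ = 1153.6254 × 10⁻⁹ J

1.1536254 μJ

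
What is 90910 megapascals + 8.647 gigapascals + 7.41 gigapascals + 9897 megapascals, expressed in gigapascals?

In gigapascals:
  90910 megapascals = 90910 × 10⁻³ gigapascals = 90.91
  8.647 gigapascals → 8.647
  7.41 gigapascals → 7.41
  9897 megapascals = 9897 × 10⁻³ gigapascals = 9.897
Sum: 90.91 + 8.647 + 7.41 + 9.897 = 116.864

116.864 gigapascals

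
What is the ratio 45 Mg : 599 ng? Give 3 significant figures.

(45e6) / (599e-9) = 0.07513e15

75100000000000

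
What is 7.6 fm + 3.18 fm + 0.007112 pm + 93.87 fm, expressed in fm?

111.762 fm

In fm:
  7.6 fm → 7.6
  3.18 fm → 3.18
  0.007112 pm = 0.007112 × 10^3 fm = 7.112
  93.87 fm → 93.87
Sum: 7.6 + 3.18 + 7.112 + 93.87 = 111.762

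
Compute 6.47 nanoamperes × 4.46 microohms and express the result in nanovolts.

6.47 × 10⁻⁹ × 4.46 × 10⁻⁶ = 28.8562 × 10⁻¹⁵ V

0.0000288562 nanovolts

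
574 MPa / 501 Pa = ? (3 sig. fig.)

(574 × 10^6) / (501) = 1.146 × 10^6

1150000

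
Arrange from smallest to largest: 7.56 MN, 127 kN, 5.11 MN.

127 kN < 5.11 MN < 7.56 MN

7.56 MN = 7560000 N
127 kN = 127000 N
5.11 MN = 5110000 N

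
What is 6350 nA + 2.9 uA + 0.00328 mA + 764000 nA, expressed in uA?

In uA:
  6350 nA = 6350 × 10^-3 uA = 6.35
  2.9 uA → 2.9
  0.00328 mA = 0.00328 × 10^3 uA = 3.28
  764000 nA = 764000 × 10^-3 uA = 764
Sum: 6.35 + 2.9 + 3.28 + 764 = 776.53

776.53 uA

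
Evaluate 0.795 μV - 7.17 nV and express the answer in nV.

In nV:
  0.795 μV = 0.795e3 nV = 795
  7.17 nV → 7.17
Difference: 795 - 7.17 = 787.83

787.83 nV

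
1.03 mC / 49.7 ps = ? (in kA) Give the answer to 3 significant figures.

(1.03 × 10^-3) / (49.7 × 10^-12) = 0.020724 × 10^9 A

20700 kA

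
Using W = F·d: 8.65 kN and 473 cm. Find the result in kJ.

8.65e3 × 473e-2 = 4091.45e1 J

40.9145 kJ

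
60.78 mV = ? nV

60780000 nV

milli = 1e-3, nano = 1e-9; factor is 1e6.
60.78 × 1e6 = 60780000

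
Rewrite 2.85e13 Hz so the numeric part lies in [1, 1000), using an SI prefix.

28.5 THz

= 28.5e12 Hz; 1e12 is tera.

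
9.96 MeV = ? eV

9960000 eV

mega = 10⁶, (no prefix) = 10⁰; factor is 10⁶.
9.96 × 10⁶ = 9960000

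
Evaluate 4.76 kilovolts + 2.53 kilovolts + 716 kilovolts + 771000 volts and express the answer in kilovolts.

In kilovolts:
  4.76 kilovolts → 4.76
  2.53 kilovolts → 2.53
  716 kilovolts → 716
  771000 volts = 771000e-3 kilovolts = 771
Sum: 4.76 + 2.53 + 716 + 771 = 1494.29

1494.29 kilovolts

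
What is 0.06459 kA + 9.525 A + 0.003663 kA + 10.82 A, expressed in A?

In A:
  0.06459 kA = 0.06459 × 10^3 A = 64.59
  9.525 A → 9.525
  0.003663 kA = 0.003663 × 10^3 A = 3.663
  10.82 A → 10.82
Sum: 64.59 + 9.525 + 3.663 + 10.82 = 88.598

88.598 A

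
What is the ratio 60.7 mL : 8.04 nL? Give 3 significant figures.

7550000

(60.7e-3) / (8.04e-9) = 7.55e6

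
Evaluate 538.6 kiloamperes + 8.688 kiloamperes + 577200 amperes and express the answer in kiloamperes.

1124.488 kiloamperes

In kiloamperes:
  538.6 kiloamperes → 538.6
  8.688 kiloamperes → 8.688
  577200 amperes = 577200 × 10^-3 kiloamperes = 577.2
Sum: 538.6 + 8.688 + 577.2 = 1124.488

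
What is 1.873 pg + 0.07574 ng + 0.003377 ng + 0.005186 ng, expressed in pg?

In pg:
  1.873 pg → 1.873
  0.07574 ng = 0.07574 × 10³ pg = 75.74
  0.003377 ng = 0.003377 × 10³ pg = 3.377
  0.005186 ng = 0.005186 × 10³ pg = 5.186
Sum: 1.873 + 75.74 + 3.377 + 5.186 = 86.176

86.176 pg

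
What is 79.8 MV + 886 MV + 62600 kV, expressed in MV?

1028.4 MV

In MV:
  79.8 MV → 79.8
  886 MV → 886
  62600 kV = 62600 × 10^-3 MV = 62.6
Sum: 79.8 + 886 + 62.6 = 1028.4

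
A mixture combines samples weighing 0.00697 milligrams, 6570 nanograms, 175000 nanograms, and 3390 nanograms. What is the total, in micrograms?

In micrograms:
  0.00697 milligrams = 0.00697 × 10³ micrograms = 6.97
  6570 nanograms = 6570 × 10⁻³ micrograms = 6.57
  175000 nanograms = 175000 × 10⁻³ micrograms = 175
  3390 nanograms = 3390 × 10⁻³ micrograms = 3.39
Sum: 6.97 + 6.57 + 175 + 3.39 = 191.93

191.93 micrograms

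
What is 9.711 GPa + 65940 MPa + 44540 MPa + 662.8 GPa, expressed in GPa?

782.991 GPa

In GPa:
  9.711 GPa → 9.711
  65940 MPa = 65940 × 10^-3 GPa = 65.94
  44540 MPa = 44540 × 10^-3 GPa = 44.54
  662.8 GPa → 662.8
Sum: 9.711 + 65.94 + 44.54 + 662.8 = 782.991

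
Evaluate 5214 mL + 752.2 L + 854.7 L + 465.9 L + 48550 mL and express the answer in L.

In L:
  5214 mL = 5214e-3 L = 5.214
  752.2 L → 752.2
  854.7 L → 854.7
  465.9 L → 465.9
  48550 mL = 48550e-3 L = 48.55
Sum: 5.214 + 752.2 + 854.7 + 465.9 + 48.55 = 2126.564

2126.564 L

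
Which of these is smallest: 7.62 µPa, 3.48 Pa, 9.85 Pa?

7.62 µPa = 0.00000762 Pa
3.48 Pa = 3.48 Pa
9.85 Pa = 9.85 Pa

7.62 µPa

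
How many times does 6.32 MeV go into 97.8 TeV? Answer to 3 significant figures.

15500000

(97.8e12) / (6.32e6) = 15.47e6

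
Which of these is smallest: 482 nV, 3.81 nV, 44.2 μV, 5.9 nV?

482 nV = 0.000000482 V
3.81 nV = 0.00000000381 V
44.2 μV = 0.0000442 V
5.9 nV = 0.0000000059 V

3.81 nV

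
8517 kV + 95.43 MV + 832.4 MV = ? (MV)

In MV:
  8517 kV = 8517 × 10⁻³ MV = 8.517
  95.43 MV → 95.43
  832.4 MV → 832.4
Sum: 8.517 + 95.43 + 832.4 = 936.347

936.347 MV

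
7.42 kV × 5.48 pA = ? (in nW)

40.6616 nW

7.42 × 10^3 × 5.48 × 10^-12 = 40.6616 × 10^-9 W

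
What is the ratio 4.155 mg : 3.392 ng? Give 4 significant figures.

(4.155 × 10⁻³) / (3.392 × 10⁻⁹) = 1.2249 × 10⁶

1225000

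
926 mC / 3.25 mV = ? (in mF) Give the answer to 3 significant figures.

(926e-3) / (3.25e-3) = 284.92 F

285000 mF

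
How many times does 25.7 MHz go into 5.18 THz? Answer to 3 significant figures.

202000

(5.18e12) / (25.7e6) = 0.2016e6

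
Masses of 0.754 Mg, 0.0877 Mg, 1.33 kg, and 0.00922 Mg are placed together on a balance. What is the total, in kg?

852.25 kg

In kg:
  0.754 Mg = 0.754e3 kg = 754
  0.0877 Mg = 0.0877e3 kg = 87.7
  1.33 kg → 1.33
  0.00922 Mg = 0.00922e3 kg = 9.22
Sum: 754 + 87.7 + 1.33 + 9.22 = 852.25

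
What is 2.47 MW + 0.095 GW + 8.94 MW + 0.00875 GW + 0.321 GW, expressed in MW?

In MW:
  2.47 MW → 2.47
  0.095 GW = 0.095 × 10³ MW = 95
  8.94 MW → 8.94
  0.00875 GW = 0.00875 × 10³ MW = 8.75
  0.321 GW = 0.321 × 10³ MW = 321
Sum: 2.47 + 95 + 8.94 + 8.75 + 321 = 436.16

436.16 MW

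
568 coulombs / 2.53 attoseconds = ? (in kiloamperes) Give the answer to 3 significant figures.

225000000000000000 kiloamperes

(568) / (2.53 × 10⁻¹⁸) = 224.51 × 10¹⁸ A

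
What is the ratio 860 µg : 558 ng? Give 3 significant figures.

(860e-6) / (558e-9) = 1.541e3

1540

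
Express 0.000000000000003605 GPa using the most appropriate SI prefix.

3.605 μPa

= 3.605 × 10^-6 Pa; 10^-6 is micro.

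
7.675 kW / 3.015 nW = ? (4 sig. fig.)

2546000000000

(7.675e3) / (3.015e-9) = 2.5456e12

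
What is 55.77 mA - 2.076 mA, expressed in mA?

53.694 mA

In mA:
  55.77 mA → 55.77
  2.076 mA → 2.076
Difference: 55.77 - 2.076 = 53.694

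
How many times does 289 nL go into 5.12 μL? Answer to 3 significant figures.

(5.12 × 10^-6) / (289 × 10^-9) = 0.01772 × 10^3

17.7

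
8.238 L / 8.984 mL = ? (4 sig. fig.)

917.0

(8.238) / (8.984e-3) = 0.91696e3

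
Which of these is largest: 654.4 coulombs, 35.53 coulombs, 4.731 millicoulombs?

654.4 coulombs

654.4 coulombs = 654.4 coulombs
35.53 coulombs = 35.53 coulombs
4.731 millicoulombs = 0.004731 coulombs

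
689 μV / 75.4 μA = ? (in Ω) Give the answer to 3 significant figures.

(689 × 10^-6) / (75.4 × 10^-6) = 9.1379 Ω

9.14 Ω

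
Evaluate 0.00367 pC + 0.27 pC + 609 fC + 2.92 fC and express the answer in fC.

In fC:
  0.00367 pC = 0.00367 × 10³ fC = 3.67
  0.27 pC = 0.27 × 10³ fC = 270
  609 fC → 609
  2.92 fC → 2.92
Sum: 3.67 + 270 + 609 + 2.92 = 885.59

885.59 fC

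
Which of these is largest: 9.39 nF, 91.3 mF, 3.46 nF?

91.3 mF

9.39 nF = 0.00000000939 F
91.3 mF = 0.0913 F
3.46 nF = 0.00000000346 F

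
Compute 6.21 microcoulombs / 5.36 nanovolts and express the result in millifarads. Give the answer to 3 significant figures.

1160000 millifarads

(6.21 × 10^-6) / (5.36 × 10^-9) = 1.1586 × 10^3 F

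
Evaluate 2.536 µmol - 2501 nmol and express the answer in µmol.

0.035 µmol

In µmol:
  2.536 µmol → 2.536
  2501 nmol = 2501e-3 µmol = 2.501
Difference: 2.536 - 2.501 = 0.035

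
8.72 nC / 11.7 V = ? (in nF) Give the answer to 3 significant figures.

0.745 nF

(8.72 × 10^-9) / (11.7) = 0.7453 × 10^-9 F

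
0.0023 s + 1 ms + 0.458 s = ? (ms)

461.3 ms

In ms:
  0.0023 s = 0.0023 × 10³ ms = 2.3
  1 ms → 1
  0.458 s = 0.458 × 10³ ms = 458
Sum: 2.3 + 1 + 458 = 461.3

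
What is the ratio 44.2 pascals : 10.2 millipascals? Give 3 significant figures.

(44.2) / (10.2 × 10^-3) = 4.333 × 10^3

4330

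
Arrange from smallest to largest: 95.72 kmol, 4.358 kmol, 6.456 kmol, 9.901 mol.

9.901 mol < 4.358 kmol < 6.456 kmol < 95.72 kmol

95.72 kmol = 95720 mol
4.358 kmol = 4358 mol
6.456 kmol = 6456 mol
9.901 mol = 9.901 mol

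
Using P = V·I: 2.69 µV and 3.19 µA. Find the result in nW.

0.0085811 nW

2.69 × 10⁻⁶ × 3.19 × 10⁻⁶ = 8.5811 × 10⁻¹² W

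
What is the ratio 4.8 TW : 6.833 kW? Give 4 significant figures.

702500000

(4.8 × 10¹²) / (6.833 × 10³) = 0.70247 × 10⁹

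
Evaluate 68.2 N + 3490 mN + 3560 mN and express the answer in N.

In N:
  68.2 N → 68.2
  3490 mN = 3490e-3 N = 3.49
  3560 mN = 3560e-3 N = 3.56
Sum: 68.2 + 3.49 + 3.56 = 75.25

75.25 N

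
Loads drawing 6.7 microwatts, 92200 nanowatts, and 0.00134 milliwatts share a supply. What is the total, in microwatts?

100.24 microwatts

In microwatts:
  6.7 microwatts → 6.7
  92200 nanowatts = 92200 × 10⁻³ microwatts = 92.2
  0.00134 milliwatts = 0.00134 × 10³ microwatts = 1.34
Sum: 6.7 + 92.2 + 1.34 = 100.24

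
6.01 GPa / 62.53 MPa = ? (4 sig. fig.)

(6.01e9) / (62.53e6) = 0.096114e3

96.11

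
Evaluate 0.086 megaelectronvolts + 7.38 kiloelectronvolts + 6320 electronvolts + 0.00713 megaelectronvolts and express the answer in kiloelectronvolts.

106.83 kiloelectronvolts

In kiloelectronvolts:
  0.086 megaelectronvolts = 0.086 × 10^3 kiloelectronvolts = 86
  7.38 kiloelectronvolts → 7.38
  6320 electronvolts = 6320 × 10^-3 kiloelectronvolts = 6.32
  0.00713 megaelectronvolts = 0.00713 × 10^3 kiloelectronvolts = 7.13
Sum: 86 + 7.38 + 6.32 + 7.13 = 106.83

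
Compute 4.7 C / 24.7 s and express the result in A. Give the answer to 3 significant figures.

0.190 A

(4.7) / (24.7) = 0.19028 A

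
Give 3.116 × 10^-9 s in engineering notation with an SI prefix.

= 3.116 × 10^-9 s; 10^-9 is nano.

3.116 ns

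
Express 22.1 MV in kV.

mega = 10⁶, kilo = 10³; factor is 10³.
22.1 × 10³ = 22100

22100 kV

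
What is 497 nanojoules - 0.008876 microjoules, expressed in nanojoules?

488.124 nanojoules

In nanojoules:
  497 nanojoules → 497
  0.008876 microjoules = 0.008876 × 10^3 nanojoules = 8.876
Difference: 497 - 8.876 = 488.124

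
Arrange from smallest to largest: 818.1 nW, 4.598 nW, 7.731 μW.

4.598 nW < 818.1 nW < 7.731 μW

818.1 nW = 0.0000008181 W
4.598 nW = 0.000000004598 W
7.731 μW = 0.000007731 W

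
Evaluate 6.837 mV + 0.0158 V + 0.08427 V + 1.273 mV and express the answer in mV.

In mV:
  6.837 mV → 6.837
  0.0158 V = 0.0158e3 mV = 15.8
  0.08427 V = 0.08427e3 mV = 84.27
  1.273 mV → 1.273
Sum: 6.837 + 15.8 + 84.27 + 1.273 = 108.18

108.18 mV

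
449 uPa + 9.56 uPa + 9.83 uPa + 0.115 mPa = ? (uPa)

583.39 uPa

In uPa:
  449 uPa → 449
  9.56 uPa → 9.56
  9.83 uPa → 9.83
  0.115 mPa = 0.115 × 10^3 uPa = 115
Sum: 449 + 9.56 + 9.83 + 115 = 583.39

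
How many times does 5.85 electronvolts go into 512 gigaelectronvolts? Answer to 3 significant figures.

87500000000

(512 × 10^9) / (5.85) = 87.52 × 10^9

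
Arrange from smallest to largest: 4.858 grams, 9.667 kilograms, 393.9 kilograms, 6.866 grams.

4.858 grams = 4.858 grams
9.667 kilograms = 9667 grams
393.9 kilograms = 393900 grams
6.866 grams = 6.866 grams

4.858 grams < 6.866 grams < 9.667 kilograms < 393.9 kilograms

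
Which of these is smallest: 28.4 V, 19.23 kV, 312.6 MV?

28.4 V

28.4 V = 28.4 V
19.23 kV = 19230 V
312.6 MV = 312600000 V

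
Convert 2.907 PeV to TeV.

peta = 10¹⁵, tera = 10¹²; factor is 10³.
2.907 × 10³ = 2907

2907 TeV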